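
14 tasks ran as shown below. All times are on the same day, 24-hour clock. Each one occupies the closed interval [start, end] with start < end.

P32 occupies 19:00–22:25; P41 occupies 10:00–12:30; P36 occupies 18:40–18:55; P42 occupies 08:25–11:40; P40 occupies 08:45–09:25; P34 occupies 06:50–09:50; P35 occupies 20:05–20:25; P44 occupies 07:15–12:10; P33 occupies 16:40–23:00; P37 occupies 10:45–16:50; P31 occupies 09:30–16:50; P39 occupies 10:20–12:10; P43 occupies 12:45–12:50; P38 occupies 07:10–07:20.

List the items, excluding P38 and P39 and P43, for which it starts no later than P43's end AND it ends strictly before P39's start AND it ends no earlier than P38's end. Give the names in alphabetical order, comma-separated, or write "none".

P34, P40

Conditions: its start is no later than P43's end (X.start <= 12:50) AND its end is strictly before P39's start (X.end < 10:20) AND its end is no earlier than P38's end (X.end >= 07:20).
P31: start 09:30 <= 12:50? ✓; end 16:50 < 10:20? ✗; end 16:50 >= 07:20? ✓ → no.
P32: start 19:00 <= 12:50? ✗; end 22:25 < 10:20? ✗; end 22:25 >= 07:20? ✓ → no.
P33: start 16:40 <= 12:50? ✗; end 23:00 < 10:20? ✗; end 23:00 >= 07:20? ✓ → no.
P34: start 06:50 <= 12:50? ✓; end 09:50 < 10:20? ✓; end 09:50 >= 07:20? ✓ → yes.
P35: start 20:05 <= 12:50? ✗; end 20:25 < 10:20? ✗; end 20:25 >= 07:20? ✓ → no.
P36: start 18:40 <= 12:50? ✗; end 18:55 < 10:20? ✗; end 18:55 >= 07:20? ✓ → no.
P37: start 10:45 <= 12:50? ✓; end 16:50 < 10:20? ✗; end 16:50 >= 07:20? ✓ → no.
P40: start 08:45 <= 12:50? ✓; end 09:25 < 10:20? ✓; end 09:25 >= 07:20? ✓ → yes.
P41: start 10:00 <= 12:50? ✓; end 12:30 < 10:20? ✗; end 12:30 >= 07:20? ✓ → no.
P42: start 08:25 <= 12:50? ✓; end 11:40 < 10:20? ✗; end 11:40 >= 07:20? ✓ → no.
P44: start 07:15 <= 12:50? ✓; end 12:10 < 10:20? ✗; end 12:10 >= 07:20? ✓ → no.
Result: P34, P40.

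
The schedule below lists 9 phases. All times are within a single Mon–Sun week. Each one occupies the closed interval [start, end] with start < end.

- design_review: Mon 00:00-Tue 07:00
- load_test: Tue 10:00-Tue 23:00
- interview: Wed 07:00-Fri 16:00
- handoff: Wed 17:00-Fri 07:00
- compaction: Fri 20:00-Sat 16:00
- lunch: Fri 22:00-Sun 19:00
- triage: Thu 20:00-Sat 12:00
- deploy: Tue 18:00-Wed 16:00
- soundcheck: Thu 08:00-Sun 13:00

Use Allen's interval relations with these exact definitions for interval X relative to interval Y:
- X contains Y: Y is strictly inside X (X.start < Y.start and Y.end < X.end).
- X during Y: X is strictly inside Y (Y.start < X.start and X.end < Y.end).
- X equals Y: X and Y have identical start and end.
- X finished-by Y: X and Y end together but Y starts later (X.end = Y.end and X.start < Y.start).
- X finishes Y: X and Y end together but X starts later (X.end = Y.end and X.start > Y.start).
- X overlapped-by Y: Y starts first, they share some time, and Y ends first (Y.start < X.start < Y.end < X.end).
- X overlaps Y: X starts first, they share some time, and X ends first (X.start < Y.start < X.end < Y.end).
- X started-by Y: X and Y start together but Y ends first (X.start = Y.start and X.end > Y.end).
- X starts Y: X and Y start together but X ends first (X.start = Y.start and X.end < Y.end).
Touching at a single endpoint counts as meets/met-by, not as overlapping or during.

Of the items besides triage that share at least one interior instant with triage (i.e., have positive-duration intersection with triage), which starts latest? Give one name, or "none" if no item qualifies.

Target triage = [Thu 20:00, Sat 12:00].
compaction [Fri 20:00, Sat 16:00] → overlapped-by → candidate.
deploy [Tue 18:00, Wed 16:00] → before → excluded.
design_review [Mon 00:00, Tue 07:00] → before → excluded.
handoff [Wed 17:00, Fri 07:00] → overlaps → candidate.
interview [Wed 07:00, Fri 16:00] → overlaps → candidate.
load_test [Tue 10:00, Tue 23:00] → before → excluded.
lunch [Fri 22:00, Sun 19:00] → overlapped-by → candidate.
soundcheck [Thu 08:00, Sun 13:00] → contains → candidate.
Among candidates, latest start is Fri 22:00 → lunch.

lunch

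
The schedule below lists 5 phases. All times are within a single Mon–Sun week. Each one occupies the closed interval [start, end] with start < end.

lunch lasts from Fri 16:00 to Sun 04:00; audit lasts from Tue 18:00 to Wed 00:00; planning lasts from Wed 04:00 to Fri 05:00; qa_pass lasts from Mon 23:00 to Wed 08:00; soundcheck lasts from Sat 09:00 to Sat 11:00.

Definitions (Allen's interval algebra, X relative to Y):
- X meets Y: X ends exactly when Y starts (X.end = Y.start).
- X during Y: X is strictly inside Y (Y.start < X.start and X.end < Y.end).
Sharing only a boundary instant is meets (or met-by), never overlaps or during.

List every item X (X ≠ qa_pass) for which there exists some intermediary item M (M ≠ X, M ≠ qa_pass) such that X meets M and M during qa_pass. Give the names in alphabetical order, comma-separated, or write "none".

none

Target qa_pass = [Mon 23:00, Wed 08:00].
Intermediaries M with M during qa_pass: audit.
Via audit — items with X meets audit: none.
Union: none.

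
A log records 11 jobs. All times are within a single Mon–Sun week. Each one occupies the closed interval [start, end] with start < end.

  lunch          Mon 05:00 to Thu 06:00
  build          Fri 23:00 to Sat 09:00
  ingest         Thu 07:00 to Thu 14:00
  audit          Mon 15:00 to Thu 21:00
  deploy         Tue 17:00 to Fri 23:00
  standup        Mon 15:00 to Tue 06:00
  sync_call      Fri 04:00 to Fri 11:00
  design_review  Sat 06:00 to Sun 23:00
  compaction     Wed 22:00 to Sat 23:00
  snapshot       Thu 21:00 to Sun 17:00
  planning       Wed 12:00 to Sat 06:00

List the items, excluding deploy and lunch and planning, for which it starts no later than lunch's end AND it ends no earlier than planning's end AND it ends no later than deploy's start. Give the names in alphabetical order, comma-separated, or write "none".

none

Conditions: its start is no later than lunch's end (X.start <= Thu 06:00) AND its end is no earlier than planning's end (X.end >= Sat 06:00) AND its end is no later than deploy's start (X.end <= Tue 17:00).
audit: start Mon 15:00 <= Thu 06:00? ✓; end Thu 21:00 >= Sat 06:00? ✗; end Thu 21:00 <= Tue 17:00? ✗ → no.
build: start Fri 23:00 <= Thu 06:00? ✗; end Sat 09:00 >= Sat 06:00? ✓; end Sat 09:00 <= Tue 17:00? ✗ → no.
compaction: start Wed 22:00 <= Thu 06:00? ✓; end Sat 23:00 >= Sat 06:00? ✓; end Sat 23:00 <= Tue 17:00? ✗ → no.
design_review: start Sat 06:00 <= Thu 06:00? ✗; end Sun 23:00 >= Sat 06:00? ✓; end Sun 23:00 <= Tue 17:00? ✗ → no.
ingest: start Thu 07:00 <= Thu 06:00? ✗; end Thu 14:00 >= Sat 06:00? ✗; end Thu 14:00 <= Tue 17:00? ✗ → no.
snapshot: start Thu 21:00 <= Thu 06:00? ✗; end Sun 17:00 >= Sat 06:00? ✓; end Sun 17:00 <= Tue 17:00? ✗ → no.
standup: start Mon 15:00 <= Thu 06:00? ✓; end Tue 06:00 >= Sat 06:00? ✗; end Tue 06:00 <= Tue 17:00? ✓ → no.
sync_call: start Fri 04:00 <= Thu 06:00? ✗; end Fri 11:00 >= Sat 06:00? ✗; end Fri 11:00 <= Tue 17:00? ✗ → no.
Result: none.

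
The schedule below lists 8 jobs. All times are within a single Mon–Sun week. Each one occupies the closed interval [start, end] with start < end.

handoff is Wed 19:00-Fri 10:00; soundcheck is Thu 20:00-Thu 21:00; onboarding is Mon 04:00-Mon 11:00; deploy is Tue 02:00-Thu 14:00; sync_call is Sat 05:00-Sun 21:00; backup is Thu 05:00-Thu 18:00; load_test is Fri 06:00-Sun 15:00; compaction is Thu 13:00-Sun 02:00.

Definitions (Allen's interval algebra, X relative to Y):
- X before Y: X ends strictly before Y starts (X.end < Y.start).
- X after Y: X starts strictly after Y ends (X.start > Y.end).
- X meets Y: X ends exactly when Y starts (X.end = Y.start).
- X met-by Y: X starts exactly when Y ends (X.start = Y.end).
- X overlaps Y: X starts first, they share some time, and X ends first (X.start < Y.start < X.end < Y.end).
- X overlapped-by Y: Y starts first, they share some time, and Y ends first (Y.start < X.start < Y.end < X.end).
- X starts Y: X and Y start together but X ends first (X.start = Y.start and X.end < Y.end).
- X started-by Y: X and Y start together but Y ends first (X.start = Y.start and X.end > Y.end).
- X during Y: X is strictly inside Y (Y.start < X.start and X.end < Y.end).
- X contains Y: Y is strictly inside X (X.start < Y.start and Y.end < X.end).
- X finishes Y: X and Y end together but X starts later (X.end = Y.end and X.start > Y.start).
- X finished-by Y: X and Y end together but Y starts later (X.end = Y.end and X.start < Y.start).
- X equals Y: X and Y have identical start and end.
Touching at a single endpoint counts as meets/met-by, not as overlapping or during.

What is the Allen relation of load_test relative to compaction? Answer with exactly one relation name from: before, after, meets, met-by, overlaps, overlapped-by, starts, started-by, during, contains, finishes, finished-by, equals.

load_test = [Fri 06:00, Sun 15:00]; compaction = [Thu 13:00, Sun 02:00].
Compare endpoints: load_test.start > compaction.start, load_test.start < compaction.end, load_test.end > compaction.start, load_test.end > compaction.end.
That pattern is 'overlapped-by'.

overlapped-by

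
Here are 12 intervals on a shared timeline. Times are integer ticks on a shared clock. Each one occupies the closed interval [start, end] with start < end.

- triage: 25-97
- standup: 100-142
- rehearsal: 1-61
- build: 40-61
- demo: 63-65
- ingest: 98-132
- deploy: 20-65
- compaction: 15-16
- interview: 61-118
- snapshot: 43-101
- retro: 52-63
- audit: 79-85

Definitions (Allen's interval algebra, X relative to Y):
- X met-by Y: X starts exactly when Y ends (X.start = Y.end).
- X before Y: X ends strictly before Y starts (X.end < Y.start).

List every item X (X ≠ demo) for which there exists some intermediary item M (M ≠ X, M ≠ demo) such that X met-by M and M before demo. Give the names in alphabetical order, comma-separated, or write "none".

Target demo = [63, 65].
Intermediaries M with M before demo: build, compaction, rehearsal.
Via build — items with X met-by build: interview.
Via compaction — items with X met-by compaction: none.
Via rehearsal — items with X met-by rehearsal: interview.
Union: interview.

interview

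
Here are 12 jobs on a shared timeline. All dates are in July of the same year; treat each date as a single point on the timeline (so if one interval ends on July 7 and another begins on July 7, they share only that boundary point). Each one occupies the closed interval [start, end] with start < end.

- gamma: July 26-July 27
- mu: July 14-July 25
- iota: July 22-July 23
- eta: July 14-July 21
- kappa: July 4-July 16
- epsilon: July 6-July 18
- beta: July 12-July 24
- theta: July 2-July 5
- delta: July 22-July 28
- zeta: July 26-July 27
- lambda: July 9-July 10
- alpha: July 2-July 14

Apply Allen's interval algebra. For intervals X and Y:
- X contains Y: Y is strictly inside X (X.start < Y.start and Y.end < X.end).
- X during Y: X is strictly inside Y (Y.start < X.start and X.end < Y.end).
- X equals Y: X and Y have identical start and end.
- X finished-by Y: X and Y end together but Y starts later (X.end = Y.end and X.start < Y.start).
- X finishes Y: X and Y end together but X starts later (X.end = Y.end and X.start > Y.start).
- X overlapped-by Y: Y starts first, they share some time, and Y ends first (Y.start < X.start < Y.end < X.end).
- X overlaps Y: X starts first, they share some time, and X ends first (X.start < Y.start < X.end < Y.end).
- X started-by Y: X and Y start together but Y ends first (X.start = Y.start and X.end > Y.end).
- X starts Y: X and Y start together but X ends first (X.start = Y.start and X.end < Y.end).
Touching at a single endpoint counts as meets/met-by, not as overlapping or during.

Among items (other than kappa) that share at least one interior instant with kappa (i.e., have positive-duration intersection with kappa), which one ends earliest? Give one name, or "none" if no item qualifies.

theta

Target kappa = [July 4, July 16].
alpha [July 2, July 14] → overlaps → candidate.
beta [July 12, July 24] → overlapped-by → candidate.
delta [July 22, July 28] → after → excluded.
epsilon [July 6, July 18] → overlapped-by → candidate.
eta [July 14, July 21] → overlapped-by → candidate.
gamma [July 26, July 27] → after → excluded.
iota [July 22, July 23] → after → excluded.
lambda [July 9, July 10] → during → candidate.
mu [July 14, July 25] → overlapped-by → candidate.
theta [July 2, July 5] → overlaps → candidate.
zeta [July 26, July 27] → after → excluded.
Among candidates, earliest end is July 5 → theta.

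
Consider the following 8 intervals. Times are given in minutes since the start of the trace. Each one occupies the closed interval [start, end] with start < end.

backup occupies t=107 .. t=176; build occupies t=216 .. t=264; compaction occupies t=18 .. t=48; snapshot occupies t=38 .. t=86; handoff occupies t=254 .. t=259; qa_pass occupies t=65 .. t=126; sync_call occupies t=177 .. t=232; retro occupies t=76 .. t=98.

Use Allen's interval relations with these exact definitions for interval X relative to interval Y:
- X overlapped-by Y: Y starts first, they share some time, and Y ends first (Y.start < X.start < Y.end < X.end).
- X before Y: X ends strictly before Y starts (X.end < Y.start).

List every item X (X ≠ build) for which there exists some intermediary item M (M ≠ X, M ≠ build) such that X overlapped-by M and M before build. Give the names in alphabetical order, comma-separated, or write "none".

Target build = [t=216, t=264].
Intermediaries M with M before build: backup, compaction, qa_pass, retro, snapshot.
Via backup — items with X overlapped-by backup: none.
Via compaction — items with X overlapped-by compaction: snapshot.
Via qa_pass — items with X overlapped-by qa_pass: backup.
Via retro — items with X overlapped-by retro: none.
Via snapshot — items with X overlapped-by snapshot: qa_pass, retro.
Union: backup, qa_pass, retro, snapshot.

backup, qa_pass, retro, snapshot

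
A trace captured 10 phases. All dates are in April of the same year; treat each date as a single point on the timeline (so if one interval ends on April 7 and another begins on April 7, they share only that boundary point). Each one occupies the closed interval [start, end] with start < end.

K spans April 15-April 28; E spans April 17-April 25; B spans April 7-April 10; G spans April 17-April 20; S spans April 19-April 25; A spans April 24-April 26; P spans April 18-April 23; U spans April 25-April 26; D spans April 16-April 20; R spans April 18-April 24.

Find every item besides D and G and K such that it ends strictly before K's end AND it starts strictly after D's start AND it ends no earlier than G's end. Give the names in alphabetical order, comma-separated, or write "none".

Conditions: its end is strictly before K's end (X.end < April 28) AND its start is strictly after D's start (X.start > April 16) AND its end is no earlier than G's end (X.end >= April 20).
A: end April 26 < April 28? ✓; start April 24 > April 16? ✓; end April 26 >= April 20? ✓ → yes.
B: end April 10 < April 28? ✓; start April 7 > April 16? ✗; end April 10 >= April 20? ✗ → no.
E: end April 25 < April 28? ✓; start April 17 > April 16? ✓; end April 25 >= April 20? ✓ → yes.
P: end April 23 < April 28? ✓; start April 18 > April 16? ✓; end April 23 >= April 20? ✓ → yes.
R: end April 24 < April 28? ✓; start April 18 > April 16? ✓; end April 24 >= April 20? ✓ → yes.
S: end April 25 < April 28? ✓; start April 19 > April 16? ✓; end April 25 >= April 20? ✓ → yes.
U: end April 26 < April 28? ✓; start April 25 > April 16? ✓; end April 26 >= April 20? ✓ → yes.
Result: A, E, P, R, S, U.

A, E, P, R, S, U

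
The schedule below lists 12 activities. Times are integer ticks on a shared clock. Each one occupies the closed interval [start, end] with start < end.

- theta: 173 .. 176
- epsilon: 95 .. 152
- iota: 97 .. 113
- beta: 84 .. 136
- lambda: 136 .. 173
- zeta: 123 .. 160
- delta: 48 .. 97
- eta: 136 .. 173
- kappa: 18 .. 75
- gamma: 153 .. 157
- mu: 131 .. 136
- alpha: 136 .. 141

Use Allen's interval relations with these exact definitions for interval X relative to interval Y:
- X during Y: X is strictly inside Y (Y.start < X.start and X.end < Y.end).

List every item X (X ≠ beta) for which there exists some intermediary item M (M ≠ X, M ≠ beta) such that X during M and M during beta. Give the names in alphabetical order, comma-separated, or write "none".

none

Target beta = [84, 136].
Intermediaries M with M during beta: iota.
Via iota — items with X during iota: none.
Union: none.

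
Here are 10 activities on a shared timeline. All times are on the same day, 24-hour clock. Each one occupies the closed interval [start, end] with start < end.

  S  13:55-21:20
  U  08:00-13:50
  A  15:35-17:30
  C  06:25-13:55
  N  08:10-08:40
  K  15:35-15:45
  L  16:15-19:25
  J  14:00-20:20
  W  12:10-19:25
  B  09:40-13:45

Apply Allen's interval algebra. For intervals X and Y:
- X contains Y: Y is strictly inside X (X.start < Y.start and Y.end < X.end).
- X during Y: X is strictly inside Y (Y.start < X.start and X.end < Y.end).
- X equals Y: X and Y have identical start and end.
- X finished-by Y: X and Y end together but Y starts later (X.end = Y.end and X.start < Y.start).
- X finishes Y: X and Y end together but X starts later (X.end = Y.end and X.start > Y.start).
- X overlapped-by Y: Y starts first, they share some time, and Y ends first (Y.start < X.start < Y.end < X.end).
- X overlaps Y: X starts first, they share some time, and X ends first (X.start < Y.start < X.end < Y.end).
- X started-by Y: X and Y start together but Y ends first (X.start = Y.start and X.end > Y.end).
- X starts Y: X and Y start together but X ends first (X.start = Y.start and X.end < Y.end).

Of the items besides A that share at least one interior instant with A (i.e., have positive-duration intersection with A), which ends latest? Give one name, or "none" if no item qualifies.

S

Target A = [15:35, 17:30].
B [09:40, 13:45] → before → excluded.
C [06:25, 13:55] → before → excluded.
J [14:00, 20:20] → contains → candidate.
K [15:35, 15:45] → starts → candidate.
L [16:15, 19:25] → overlapped-by → candidate.
N [08:10, 08:40] → before → excluded.
S [13:55, 21:20] → contains → candidate.
U [08:00, 13:50] → before → excluded.
W [12:10, 19:25] → contains → candidate.
Among candidates, latest end is 21:20 → S.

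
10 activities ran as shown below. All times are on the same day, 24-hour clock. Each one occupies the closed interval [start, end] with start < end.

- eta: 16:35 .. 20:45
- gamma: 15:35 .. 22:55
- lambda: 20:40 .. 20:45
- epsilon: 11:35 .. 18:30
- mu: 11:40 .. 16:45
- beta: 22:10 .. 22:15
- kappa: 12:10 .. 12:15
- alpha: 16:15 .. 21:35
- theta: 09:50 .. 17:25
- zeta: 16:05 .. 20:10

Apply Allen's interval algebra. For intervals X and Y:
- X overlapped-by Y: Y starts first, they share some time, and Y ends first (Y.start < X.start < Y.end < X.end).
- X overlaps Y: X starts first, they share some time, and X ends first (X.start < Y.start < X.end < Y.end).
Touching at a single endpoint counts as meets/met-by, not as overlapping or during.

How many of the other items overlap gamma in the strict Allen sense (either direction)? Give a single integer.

3

Target gamma = [15:35, 22:55].
alpha [16:15, 21:35] → during → no.
beta [22:10, 22:15] → during → no.
epsilon [11:35, 18:30] → overlaps → counts.
eta [16:35, 20:45] → during → no.
kappa [12:10, 12:15] → before → no.
lambda [20:40, 20:45] → during → no.
mu [11:40, 16:45] → overlaps → counts.
theta [09:50, 17:25] → overlaps → counts.
zeta [16:05, 20:10] → during → no.
Total: 3.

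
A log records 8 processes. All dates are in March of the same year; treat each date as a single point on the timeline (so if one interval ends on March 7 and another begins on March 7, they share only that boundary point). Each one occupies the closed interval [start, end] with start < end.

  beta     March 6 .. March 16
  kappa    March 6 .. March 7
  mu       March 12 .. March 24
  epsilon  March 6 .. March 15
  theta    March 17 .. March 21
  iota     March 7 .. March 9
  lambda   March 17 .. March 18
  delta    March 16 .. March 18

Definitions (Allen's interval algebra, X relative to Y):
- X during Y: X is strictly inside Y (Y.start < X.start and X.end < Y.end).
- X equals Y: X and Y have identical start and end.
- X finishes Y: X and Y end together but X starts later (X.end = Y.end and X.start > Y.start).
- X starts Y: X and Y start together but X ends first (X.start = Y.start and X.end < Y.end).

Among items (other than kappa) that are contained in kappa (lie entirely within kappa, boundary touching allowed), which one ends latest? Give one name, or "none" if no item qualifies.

Target kappa = [March 6, March 7].
beta [March 6, March 16] → started-by → excluded.
delta [March 16, March 18] → after → excluded.
epsilon [March 6, March 15] → started-by → excluded.
iota [March 7, March 9] → met-by → excluded.
lambda [March 17, March 18] → after → excluded.
mu [March 12, March 24] → after → excluded.
theta [March 17, March 21] → after → excluded.
No candidates → none.

none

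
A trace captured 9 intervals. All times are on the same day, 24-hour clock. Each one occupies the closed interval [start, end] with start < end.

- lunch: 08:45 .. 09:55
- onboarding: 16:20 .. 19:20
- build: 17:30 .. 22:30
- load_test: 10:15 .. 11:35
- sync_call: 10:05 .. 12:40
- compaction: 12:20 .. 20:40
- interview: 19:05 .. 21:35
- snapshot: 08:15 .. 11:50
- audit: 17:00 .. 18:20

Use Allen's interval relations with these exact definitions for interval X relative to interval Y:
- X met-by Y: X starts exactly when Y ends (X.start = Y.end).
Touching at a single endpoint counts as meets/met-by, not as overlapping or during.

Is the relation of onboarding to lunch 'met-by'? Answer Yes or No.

onboarding = [16:20, 19:20], lunch = [08:45, 09:55].
Actual relation of onboarding to lunch: after.
Asked whether 'met-by' holds → No.

No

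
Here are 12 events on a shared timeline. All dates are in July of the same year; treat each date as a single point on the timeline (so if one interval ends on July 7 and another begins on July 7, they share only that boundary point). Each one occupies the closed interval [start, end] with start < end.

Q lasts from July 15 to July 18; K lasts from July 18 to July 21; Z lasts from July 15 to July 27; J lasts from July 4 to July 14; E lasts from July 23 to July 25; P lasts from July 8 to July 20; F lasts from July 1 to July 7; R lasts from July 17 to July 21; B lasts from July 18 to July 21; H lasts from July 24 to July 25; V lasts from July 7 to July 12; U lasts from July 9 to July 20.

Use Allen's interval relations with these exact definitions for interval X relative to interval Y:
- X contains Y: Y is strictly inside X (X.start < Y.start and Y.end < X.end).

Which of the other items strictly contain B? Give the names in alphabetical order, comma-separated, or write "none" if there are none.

Z

Target B = [July 18, July 21].
E [July 23, July 25] → after → no.
F [July 1, July 7] → before → no.
H [July 24, July 25] → after → no.
J [July 4, July 14] → before → no.
K [July 18, July 21] → equals → no.
P [July 8, July 20] → overlaps → no.
Q [July 15, July 18] → meets → no.
R [July 17, July 21] → finished-by → no.
U [July 9, July 20] → overlaps → no.
V [July 7, July 12] → before → no.
Z [July 15, July 27] → contains → yes.
Result: Z.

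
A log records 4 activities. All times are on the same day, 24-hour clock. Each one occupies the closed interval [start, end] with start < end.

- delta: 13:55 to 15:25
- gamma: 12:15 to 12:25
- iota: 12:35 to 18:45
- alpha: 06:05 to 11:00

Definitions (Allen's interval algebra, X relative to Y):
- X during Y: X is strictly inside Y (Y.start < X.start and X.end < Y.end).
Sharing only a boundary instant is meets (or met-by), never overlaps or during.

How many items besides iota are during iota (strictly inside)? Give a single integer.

1

Target iota = [12:35, 18:45].
alpha [06:05, 11:00] → before → no.
delta [13:55, 15:25] → during → counts.
gamma [12:15, 12:25] → before → no.
Total: 1.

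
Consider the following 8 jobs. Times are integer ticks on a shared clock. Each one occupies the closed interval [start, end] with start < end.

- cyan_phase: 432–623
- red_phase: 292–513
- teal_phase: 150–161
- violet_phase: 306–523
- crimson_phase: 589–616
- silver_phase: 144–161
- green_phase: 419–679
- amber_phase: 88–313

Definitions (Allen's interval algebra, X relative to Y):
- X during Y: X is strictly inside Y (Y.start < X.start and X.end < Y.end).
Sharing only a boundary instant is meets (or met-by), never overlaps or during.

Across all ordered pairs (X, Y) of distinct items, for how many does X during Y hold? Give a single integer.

Checking all 56 ordered pairs for relation 'during'; matching pairs in alphabetical order:
(crimson_phase, cyan_phase): crimson_phase during cyan_phase ✓
(crimson_phase, green_phase): crimson_phase during green_phase ✓
(cyan_phase, green_phase): cyan_phase during green_phase ✓
(silver_phase, amber_phase): silver_phase during amber_phase ✓
(teal_phase, amber_phase): teal_phase during amber_phase ✓
Count: 5.

5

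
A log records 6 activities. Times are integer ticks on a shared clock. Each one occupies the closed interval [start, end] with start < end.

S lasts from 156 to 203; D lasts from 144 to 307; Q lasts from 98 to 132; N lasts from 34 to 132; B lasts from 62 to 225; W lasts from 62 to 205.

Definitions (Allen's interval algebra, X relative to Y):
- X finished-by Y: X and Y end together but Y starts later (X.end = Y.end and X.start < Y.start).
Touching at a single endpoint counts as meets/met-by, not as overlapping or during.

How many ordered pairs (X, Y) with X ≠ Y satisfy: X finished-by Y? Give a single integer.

1

Checking all 30 ordered pairs for relation 'finished-by'; matching pairs in alphabetical order:
(N, Q): N finished-by Q ✓
Count: 1.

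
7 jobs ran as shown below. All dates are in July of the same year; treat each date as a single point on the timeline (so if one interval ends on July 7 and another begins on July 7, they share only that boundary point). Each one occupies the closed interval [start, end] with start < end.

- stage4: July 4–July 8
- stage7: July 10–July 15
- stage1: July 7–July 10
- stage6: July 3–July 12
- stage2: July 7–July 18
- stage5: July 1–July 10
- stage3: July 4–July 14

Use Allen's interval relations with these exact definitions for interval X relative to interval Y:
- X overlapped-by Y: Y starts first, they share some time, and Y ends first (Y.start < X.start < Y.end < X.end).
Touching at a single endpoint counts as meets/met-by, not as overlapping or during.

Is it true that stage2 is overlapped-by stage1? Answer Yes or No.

No

stage2 = [July 7, July 18], stage1 = [July 7, July 10].
Actual relation of stage2 to stage1: started-by.
Asked whether 'overlapped-by' holds → No.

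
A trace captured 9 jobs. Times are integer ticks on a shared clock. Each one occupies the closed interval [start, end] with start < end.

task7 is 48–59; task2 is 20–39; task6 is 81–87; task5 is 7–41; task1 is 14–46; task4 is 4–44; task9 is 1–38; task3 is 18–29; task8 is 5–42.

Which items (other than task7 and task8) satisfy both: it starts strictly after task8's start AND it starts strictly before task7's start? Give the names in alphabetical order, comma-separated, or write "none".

Conditions: its start is strictly after task8's start (X.start > 5) AND its start is strictly before task7's start (X.start < 48).
task1: start 14 > 5? ✓; start 14 < 48? ✓ → yes.
task2: start 20 > 5? ✓; start 20 < 48? ✓ → yes.
task3: start 18 > 5? ✓; start 18 < 48? ✓ → yes.
task4: start 4 > 5? ✗; start 4 < 48? ✓ → no.
task5: start 7 > 5? ✓; start 7 < 48? ✓ → yes.
task6: start 81 > 5? ✓; start 81 < 48? ✗ → no.
task9: start 1 > 5? ✗; start 1 < 48? ✓ → no.
Result: task1, task2, task3, task5.

task1, task2, task3, task5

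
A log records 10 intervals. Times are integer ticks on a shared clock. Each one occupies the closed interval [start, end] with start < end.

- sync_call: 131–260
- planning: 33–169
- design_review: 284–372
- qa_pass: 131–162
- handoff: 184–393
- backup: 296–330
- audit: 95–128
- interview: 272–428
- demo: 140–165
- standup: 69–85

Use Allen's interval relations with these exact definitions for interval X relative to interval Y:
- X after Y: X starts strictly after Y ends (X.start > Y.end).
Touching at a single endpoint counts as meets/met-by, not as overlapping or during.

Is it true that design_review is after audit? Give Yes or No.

Yes

design_review = [284, 372], audit = [95, 128].
Actual relation of design_review to audit: after.
Asked whether 'after' holds → Yes.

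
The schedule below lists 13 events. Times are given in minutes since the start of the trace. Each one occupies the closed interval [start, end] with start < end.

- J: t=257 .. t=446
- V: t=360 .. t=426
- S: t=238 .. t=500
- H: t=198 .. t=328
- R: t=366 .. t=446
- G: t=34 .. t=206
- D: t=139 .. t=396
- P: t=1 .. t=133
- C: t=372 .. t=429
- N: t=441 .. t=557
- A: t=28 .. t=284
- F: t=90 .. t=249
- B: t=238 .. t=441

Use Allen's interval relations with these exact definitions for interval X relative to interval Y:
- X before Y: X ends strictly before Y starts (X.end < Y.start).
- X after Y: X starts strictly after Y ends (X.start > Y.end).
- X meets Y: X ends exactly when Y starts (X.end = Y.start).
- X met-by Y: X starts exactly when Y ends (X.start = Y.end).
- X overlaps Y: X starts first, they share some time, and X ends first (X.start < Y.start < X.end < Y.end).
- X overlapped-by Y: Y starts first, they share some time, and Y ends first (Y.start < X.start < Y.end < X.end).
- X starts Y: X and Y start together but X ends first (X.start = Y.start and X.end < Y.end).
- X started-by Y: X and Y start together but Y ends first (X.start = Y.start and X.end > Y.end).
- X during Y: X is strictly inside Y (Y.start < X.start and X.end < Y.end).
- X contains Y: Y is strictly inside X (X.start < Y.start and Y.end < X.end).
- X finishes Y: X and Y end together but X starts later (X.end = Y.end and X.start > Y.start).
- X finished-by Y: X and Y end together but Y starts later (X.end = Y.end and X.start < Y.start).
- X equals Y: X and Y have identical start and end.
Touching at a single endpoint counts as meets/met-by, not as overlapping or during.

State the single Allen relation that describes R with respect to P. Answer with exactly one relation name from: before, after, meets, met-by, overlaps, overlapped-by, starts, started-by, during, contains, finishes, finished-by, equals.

after

R = [t=366, t=446]; P = [t=1, t=133].
Compare endpoints: R.start > P.start, R.start > P.end, R.end > P.start, R.end > P.end.
That pattern is 'after'.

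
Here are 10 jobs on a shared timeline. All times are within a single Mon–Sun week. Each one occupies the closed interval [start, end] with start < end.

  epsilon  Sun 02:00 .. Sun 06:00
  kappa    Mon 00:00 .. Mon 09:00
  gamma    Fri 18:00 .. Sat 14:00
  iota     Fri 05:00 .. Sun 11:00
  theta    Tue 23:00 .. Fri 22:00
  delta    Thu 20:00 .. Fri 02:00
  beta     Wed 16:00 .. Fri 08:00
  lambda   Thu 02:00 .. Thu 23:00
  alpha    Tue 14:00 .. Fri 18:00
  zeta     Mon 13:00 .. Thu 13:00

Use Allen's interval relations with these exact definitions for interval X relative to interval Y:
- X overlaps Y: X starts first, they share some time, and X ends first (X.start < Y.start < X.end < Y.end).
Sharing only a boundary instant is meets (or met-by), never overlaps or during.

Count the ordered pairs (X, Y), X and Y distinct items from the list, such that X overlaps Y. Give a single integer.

10

Checking all 90 ordered pairs for relation 'overlaps'; matching pairs in alphabetical order:
(alpha, iota): alpha overlaps iota ✓
(alpha, theta): alpha overlaps theta ✓
(beta, iota): beta overlaps iota ✓
(lambda, delta): lambda overlaps delta ✓
(theta, gamma): theta overlaps gamma ✓
(theta, iota): theta overlaps iota ✓
(zeta, alpha): zeta overlaps alpha ✓
(zeta, beta): zeta overlaps beta ✓
(zeta, lambda): zeta overlaps lambda ✓
(zeta, theta): zeta overlaps theta ✓
Count: 10.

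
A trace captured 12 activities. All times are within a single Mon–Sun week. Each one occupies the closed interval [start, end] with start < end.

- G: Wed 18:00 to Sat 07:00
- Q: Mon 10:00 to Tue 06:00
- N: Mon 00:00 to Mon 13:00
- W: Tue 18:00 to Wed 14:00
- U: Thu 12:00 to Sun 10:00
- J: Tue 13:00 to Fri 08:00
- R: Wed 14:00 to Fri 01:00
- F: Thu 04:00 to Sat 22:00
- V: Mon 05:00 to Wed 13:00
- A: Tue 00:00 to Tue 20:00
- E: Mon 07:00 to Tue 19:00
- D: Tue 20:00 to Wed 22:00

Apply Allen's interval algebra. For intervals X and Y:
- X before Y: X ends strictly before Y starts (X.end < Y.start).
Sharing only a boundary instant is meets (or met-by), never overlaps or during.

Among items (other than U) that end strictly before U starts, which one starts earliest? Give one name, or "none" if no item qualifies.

Target U = [Thu 12:00, Sun 10:00].
A [Tue 00:00, Tue 20:00] → before → candidate.
D [Tue 20:00, Wed 22:00] → before → candidate.
E [Mon 07:00, Tue 19:00] → before → candidate.
F [Thu 04:00, Sat 22:00] → overlaps → excluded.
G [Wed 18:00, Sat 07:00] → overlaps → excluded.
J [Tue 13:00, Fri 08:00] → overlaps → excluded.
N [Mon 00:00, Mon 13:00] → before → candidate.
Q [Mon 10:00, Tue 06:00] → before → candidate.
R [Wed 14:00, Fri 01:00] → overlaps → excluded.
V [Mon 05:00, Wed 13:00] → before → candidate.
W [Tue 18:00, Wed 14:00] → before → candidate.
Among candidates, earliest start is Mon 00:00 → N.

N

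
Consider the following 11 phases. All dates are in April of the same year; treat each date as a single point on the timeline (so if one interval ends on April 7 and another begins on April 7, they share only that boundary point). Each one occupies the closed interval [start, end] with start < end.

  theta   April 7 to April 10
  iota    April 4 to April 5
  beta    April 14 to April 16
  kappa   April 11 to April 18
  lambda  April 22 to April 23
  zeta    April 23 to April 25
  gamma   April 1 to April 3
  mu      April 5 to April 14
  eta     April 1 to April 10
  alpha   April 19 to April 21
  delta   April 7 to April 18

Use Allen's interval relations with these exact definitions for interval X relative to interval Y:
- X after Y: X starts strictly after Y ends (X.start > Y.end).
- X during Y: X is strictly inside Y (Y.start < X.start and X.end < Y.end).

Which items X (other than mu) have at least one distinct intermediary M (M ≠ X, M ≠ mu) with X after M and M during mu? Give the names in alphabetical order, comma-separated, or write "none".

alpha, beta, kappa, lambda, zeta

Target mu = [April 5, April 14].
Intermediaries M with M during mu: theta.
Via theta — items with X after theta: alpha, beta, kappa, lambda, zeta.
Union: alpha, beta, kappa, lambda, zeta.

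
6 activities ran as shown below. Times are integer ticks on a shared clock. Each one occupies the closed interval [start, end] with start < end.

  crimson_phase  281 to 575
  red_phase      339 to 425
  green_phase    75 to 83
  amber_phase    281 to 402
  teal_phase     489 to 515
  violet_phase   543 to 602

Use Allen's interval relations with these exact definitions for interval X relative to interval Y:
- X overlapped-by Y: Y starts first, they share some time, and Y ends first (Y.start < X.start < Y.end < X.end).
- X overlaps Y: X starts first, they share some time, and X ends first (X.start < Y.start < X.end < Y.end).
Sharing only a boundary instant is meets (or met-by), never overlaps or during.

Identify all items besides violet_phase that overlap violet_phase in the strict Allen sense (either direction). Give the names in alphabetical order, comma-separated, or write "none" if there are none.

Target violet_phase = [543, 602].
amber_phase [281, 402] → before → no.
crimson_phase [281, 575] → overlaps → yes.
green_phase [75, 83] → before → no.
red_phase [339, 425] → before → no.
teal_phase [489, 515] → before → no.
Result: crimson_phase.

crimson_phase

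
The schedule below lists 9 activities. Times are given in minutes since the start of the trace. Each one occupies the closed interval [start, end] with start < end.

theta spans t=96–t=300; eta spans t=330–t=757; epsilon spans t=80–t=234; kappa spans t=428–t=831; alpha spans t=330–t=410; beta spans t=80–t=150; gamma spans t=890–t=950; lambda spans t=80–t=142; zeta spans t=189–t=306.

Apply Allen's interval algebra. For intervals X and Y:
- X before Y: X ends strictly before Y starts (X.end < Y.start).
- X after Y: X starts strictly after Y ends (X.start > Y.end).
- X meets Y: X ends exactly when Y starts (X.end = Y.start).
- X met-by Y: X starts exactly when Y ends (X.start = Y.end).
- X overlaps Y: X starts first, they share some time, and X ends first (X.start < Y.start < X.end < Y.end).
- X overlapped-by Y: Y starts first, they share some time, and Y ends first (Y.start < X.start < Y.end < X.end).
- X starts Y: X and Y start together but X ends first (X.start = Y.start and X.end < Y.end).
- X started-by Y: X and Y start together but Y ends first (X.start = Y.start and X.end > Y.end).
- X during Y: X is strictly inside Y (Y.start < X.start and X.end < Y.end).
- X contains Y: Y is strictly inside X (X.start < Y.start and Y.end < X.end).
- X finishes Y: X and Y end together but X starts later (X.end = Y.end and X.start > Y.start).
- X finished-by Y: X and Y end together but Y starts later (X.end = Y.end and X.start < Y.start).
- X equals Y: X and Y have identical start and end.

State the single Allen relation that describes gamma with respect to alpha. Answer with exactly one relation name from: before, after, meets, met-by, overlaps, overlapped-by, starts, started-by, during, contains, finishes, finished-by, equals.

after

gamma = [t=890, t=950]; alpha = [t=330, t=410].
Compare endpoints: gamma.start > alpha.start, gamma.start > alpha.end, gamma.end > alpha.start, gamma.end > alpha.end.
That pattern is 'after'.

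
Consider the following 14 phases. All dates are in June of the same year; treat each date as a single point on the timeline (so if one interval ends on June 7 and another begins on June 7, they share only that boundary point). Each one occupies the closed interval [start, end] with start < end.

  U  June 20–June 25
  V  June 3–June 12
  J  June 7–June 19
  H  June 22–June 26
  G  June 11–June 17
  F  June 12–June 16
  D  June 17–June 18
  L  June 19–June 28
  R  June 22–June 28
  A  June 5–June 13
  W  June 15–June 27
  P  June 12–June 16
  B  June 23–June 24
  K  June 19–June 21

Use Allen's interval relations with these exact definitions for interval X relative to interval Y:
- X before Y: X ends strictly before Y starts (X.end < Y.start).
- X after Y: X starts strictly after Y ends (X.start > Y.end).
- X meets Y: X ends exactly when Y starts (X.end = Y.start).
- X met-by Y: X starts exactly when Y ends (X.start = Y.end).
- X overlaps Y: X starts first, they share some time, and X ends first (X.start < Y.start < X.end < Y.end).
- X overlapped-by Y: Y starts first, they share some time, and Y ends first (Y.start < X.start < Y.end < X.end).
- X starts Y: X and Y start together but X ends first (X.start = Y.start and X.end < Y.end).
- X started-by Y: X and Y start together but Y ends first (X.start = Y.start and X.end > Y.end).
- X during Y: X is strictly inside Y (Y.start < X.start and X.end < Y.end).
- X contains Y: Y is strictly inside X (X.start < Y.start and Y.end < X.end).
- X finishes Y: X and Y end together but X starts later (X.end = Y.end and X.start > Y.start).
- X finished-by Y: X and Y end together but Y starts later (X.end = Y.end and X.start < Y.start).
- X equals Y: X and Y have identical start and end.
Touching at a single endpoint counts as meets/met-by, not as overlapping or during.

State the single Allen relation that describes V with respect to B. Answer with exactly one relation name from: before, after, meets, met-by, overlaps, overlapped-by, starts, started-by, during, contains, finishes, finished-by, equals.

V = [June 3, June 12]; B = [June 23, June 24].
Compare endpoints: V.start < B.start, V.start < B.end, V.end < B.start, V.end < B.end.
That pattern is 'before'.

before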